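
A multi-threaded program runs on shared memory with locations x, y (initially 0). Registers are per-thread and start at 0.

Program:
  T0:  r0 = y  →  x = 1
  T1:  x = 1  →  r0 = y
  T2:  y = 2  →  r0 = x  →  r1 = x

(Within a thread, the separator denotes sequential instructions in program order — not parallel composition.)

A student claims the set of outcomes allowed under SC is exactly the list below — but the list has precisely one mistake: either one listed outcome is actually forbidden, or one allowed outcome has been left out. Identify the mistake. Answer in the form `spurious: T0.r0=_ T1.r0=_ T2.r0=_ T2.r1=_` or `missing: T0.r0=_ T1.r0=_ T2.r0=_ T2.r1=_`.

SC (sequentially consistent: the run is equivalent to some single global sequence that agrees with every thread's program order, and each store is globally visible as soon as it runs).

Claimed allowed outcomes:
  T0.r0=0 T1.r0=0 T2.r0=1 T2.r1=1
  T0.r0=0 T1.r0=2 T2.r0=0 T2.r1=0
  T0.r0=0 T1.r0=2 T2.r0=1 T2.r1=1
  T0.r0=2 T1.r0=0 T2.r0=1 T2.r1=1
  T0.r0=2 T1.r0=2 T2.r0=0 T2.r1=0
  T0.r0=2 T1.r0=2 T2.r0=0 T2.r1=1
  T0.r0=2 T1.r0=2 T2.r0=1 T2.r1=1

missing: T0.r0=0 T1.r0=2 T2.r0=0 T2.r1=1

outcome vector order: (T0.r0,T1.r0,T2.r0,T2.r1)
SC (8): 0/0/1/1 0/2/0/0 0/2/0/1 0/2/1/1 2/0/1/1 2/2/0/0 2/2/0/1 2/2/1/1
SC∖claimed = {0/2/0/1}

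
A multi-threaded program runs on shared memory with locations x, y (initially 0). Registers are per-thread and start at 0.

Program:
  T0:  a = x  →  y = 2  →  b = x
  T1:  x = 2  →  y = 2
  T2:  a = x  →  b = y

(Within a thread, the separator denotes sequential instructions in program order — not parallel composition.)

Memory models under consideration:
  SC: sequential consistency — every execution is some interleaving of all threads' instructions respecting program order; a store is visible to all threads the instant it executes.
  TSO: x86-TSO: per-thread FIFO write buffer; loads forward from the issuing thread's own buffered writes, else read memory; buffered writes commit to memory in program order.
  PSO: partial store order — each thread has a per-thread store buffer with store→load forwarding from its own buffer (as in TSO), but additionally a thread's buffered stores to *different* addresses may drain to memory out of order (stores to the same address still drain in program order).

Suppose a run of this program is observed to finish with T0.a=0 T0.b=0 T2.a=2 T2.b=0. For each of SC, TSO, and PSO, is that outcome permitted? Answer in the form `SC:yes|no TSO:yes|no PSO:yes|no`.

SC:no TSO:yes PSO:yes

outcome vector order: (T0.a,T0.b,T2.a,T2.b)
SC (11): 0/0/0/0; 0/0/0/2; 0/0/2/2; 0/2/0/0; 0/2/0/2; 0/2/2/0; 0/2/2/2; 2/2/0/0; 2/2/0/2; 2/2/2/0; 2/2/2/2
TSO (12): 0/0/0/0; 0/0/0/2; 0/0/2/0; 0/0/2/2; 0/2/0/0; 0/2/0/2; 0/2/2/0; 0/2/2/2; 2/2/0/0; 2/2/0/2; 2/2/2/0; 2/2/2/2
PSO (12): 0/0/0/0; 0/0/0/2; 0/0/2/0; 0/0/2/2; 0/2/0/0; 0/2/0/2; 0/2/2/0; 0/2/2/2; 2/2/0/0; 2/2/0/2; 2/2/2/0; 2/2/2/2
target 0/0/2/0 ∈ {TSO,PSO}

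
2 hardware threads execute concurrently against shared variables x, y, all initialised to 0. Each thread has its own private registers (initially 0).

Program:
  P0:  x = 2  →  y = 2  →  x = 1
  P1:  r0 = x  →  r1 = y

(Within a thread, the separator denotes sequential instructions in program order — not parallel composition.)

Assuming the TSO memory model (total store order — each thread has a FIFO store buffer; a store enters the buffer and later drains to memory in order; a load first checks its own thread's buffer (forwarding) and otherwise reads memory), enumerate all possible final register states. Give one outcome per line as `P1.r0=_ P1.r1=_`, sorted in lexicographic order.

P1.r0=0 P1.r1=0
P1.r0=0 P1.r1=2
P1.r0=1 P1.r1=2
P1.r0=2 P1.r1=0
P1.r0=2 P1.r1=2

outcome vector order: (P1.r0,P1.r1)
|TSO outcomes| = 5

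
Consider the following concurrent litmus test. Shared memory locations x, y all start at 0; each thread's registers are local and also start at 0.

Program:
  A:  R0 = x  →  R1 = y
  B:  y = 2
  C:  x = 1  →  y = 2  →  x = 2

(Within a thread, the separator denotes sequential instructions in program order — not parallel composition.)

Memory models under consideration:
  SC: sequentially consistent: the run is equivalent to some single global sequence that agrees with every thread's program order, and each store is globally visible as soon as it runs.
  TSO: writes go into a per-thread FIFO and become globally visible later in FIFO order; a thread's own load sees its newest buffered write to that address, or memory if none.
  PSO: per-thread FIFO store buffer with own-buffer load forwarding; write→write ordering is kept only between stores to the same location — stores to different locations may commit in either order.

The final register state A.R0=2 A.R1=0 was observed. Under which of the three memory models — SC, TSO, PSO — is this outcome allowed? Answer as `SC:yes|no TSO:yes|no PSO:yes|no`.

SC:no TSO:no PSO:yes

outcome vector order: (A.R0,A.R1)
under SC → 0/0, 0/2, 1/0, 1/2, 2/2
under TSO → 0/0, 0/2, 1/0, 1/2, 2/2
under PSO → 0/0, 0/2, 1/0, 1/2, 2/0, 2/2
target 2/0 ∈ {PSO}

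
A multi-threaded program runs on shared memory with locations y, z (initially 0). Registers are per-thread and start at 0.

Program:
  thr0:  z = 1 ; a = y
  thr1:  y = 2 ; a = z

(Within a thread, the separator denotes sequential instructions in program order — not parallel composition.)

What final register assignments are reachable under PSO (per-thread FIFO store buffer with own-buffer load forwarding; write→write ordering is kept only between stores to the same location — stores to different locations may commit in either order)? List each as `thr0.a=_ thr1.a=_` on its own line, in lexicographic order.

thr0.a=0 thr1.a=0
thr0.a=0 thr1.a=1
thr0.a=2 thr1.a=0
thr0.a=2 thr1.a=1

outcome vector order: (thr0.a,thr1.a)
|PSO outcomes| = 4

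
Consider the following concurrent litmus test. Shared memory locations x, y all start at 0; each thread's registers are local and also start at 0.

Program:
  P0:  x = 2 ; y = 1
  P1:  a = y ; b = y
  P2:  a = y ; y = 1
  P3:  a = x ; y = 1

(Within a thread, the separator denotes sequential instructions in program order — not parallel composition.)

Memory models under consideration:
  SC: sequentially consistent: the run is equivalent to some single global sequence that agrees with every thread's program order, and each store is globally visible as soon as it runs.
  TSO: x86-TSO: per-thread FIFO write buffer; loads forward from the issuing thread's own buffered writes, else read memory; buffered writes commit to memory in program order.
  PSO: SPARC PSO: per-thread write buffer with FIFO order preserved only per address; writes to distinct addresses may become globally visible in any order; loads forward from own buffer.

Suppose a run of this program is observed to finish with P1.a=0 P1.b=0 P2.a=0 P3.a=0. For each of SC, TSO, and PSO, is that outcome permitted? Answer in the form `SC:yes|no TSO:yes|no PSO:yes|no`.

outcome vector order: (P1.a,P1.b,P2.a,P3.a)
under SC → (0,0,0,0); (0,0,0,2); (0,0,1,0); (0,0,1,2); (0,1,0,0); (0,1,0,2); (0,1,1,0); (0,1,1,2); (1,1,0,0); (1,1,0,2); (1,1,1,0); (1,1,1,2)
under TSO → (0,0,0,0); (0,0,0,2); (0,0,1,0); (0,0,1,2); (0,1,0,0); (0,1,0,2); (0,1,1,0); (0,1,1,2); (1,1,0,0); (1,1,0,2); (1,1,1,0); (1,1,1,2)
under PSO → (0,0,0,0); (0,0,0,2); (0,0,1,0); (0,0,1,2); (0,1,0,0); (0,1,0,2); (0,1,1,0); (0,1,1,2); (1,1,0,0); (1,1,0,2); (1,1,1,0); (1,1,1,2)
target (0,0,0,0) ∈ {SC,TSO,PSO}

SC:yes TSO:yes PSO:yes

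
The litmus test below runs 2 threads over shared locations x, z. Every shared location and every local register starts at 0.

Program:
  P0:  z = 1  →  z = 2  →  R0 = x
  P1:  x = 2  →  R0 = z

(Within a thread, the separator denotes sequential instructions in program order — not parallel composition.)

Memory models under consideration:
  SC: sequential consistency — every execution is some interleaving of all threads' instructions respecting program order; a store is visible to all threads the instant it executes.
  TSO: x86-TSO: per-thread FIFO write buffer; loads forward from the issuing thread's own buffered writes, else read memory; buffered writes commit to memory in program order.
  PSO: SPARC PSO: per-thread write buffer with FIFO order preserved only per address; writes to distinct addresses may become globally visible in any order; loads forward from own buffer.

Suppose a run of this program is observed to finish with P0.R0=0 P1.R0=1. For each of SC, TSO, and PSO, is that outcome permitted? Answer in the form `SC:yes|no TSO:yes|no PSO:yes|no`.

SC:no TSO:yes PSO:yes

outcome vector order: (P0.R0,P1.R0)
SC: 4 outcomes — {(0,2); (2,0); (2,1); (2,2)}
TSO: 6 outcomes — {(0,0); (0,1); (0,2); (2,0); (2,1); (2,2)}
PSO: 6 outcomes — {(0,0); (0,1); (0,2); (2,0); (2,1); (2,2)}
target (0,1) ∈ {TSO,PSO}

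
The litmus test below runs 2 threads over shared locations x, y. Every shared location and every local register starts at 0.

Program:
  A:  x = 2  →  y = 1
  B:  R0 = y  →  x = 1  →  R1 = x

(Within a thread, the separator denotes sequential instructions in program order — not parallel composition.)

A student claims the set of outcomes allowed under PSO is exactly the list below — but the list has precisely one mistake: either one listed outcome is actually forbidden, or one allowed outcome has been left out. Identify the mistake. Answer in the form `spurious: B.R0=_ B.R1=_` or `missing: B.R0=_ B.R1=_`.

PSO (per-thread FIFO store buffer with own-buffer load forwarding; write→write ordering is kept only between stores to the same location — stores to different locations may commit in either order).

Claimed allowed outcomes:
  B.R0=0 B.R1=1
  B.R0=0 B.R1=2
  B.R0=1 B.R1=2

missing: B.R0=1 B.R1=1

outcome vector order: (B.R0,B.R1)
PSO (4): (0,1); (0,2); (1,1); (1,2)
PSO∖claimed = {(1,1)}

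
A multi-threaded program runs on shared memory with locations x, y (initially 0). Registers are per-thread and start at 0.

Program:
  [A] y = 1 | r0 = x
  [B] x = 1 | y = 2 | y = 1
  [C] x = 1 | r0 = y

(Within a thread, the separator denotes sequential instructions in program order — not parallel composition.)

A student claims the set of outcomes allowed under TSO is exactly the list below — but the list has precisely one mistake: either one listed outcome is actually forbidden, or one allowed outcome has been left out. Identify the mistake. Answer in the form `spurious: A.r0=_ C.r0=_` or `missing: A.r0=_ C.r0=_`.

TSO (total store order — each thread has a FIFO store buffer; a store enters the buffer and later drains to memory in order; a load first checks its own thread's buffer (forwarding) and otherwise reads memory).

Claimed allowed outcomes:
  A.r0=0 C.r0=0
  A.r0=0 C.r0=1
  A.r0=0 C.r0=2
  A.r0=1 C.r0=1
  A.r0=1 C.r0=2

outcome vector order: (A.r0,C.r0)
TSO: 6 outcomes — {00; 01; 02; 10; 11; 12}
TSO∖claimed = {10}

missing: A.r0=1 C.r0=0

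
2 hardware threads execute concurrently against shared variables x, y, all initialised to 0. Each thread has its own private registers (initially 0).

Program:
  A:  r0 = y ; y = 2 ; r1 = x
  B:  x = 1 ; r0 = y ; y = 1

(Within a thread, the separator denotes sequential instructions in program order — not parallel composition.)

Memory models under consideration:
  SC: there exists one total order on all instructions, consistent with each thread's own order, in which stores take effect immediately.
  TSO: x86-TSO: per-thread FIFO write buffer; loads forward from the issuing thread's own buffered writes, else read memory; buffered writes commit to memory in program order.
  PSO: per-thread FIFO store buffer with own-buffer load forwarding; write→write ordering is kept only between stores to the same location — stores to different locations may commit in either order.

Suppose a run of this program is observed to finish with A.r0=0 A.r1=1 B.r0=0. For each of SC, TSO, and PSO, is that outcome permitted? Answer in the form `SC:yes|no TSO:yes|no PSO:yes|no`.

outcome vector order: (A.r0,A.r1,B.r0)
SC: 4 outcomes — {(0,0,2) (0,1,0) (0,1,2) (1,1,0)}
TSO: 5 outcomes — {(0,0,0) (0,0,2) (0,1,0) (0,1,2) (1,1,0)}
PSO: 6 outcomes — {(0,0,0) (0,0,2) (0,1,0) (0,1,2) (1,0,0) (1,1,0)}
target (0,1,0) ∈ {SC,TSO,PSO}

SC:yes TSO:yes PSO:yes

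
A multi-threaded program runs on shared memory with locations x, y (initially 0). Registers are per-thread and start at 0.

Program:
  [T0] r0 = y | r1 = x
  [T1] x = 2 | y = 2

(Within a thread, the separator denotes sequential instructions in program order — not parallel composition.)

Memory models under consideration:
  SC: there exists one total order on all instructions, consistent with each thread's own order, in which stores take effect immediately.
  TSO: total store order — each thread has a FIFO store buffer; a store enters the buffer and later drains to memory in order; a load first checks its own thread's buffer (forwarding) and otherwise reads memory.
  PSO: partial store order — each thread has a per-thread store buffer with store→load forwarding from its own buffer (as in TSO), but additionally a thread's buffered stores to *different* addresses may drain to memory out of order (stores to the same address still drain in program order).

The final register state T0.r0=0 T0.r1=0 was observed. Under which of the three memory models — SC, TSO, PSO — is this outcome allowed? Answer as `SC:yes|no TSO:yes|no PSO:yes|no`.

outcome vector order: (T0.r0,T0.r1)
SC (3): 00; 02; 22
TSO (3): 00; 02; 22
PSO (4): 00; 02; 20; 22
target 00 ∈ {SC,TSO,PSO}

SC:yes TSO:yes PSO:yes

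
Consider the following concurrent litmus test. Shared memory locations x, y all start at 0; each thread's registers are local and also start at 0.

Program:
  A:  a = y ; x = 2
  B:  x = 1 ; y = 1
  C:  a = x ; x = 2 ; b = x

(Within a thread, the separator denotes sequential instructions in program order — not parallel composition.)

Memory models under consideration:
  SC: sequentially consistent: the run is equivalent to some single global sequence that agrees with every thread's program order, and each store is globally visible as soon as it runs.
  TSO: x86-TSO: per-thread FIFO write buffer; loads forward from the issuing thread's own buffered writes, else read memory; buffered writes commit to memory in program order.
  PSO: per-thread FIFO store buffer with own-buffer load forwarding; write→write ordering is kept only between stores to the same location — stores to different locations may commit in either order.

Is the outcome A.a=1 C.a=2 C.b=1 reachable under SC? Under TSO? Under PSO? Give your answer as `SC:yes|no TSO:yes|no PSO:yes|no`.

outcome vector order: (A.a,C.a,C.b)
[SC] allowed = {0/0/1 0/0/2 0/1/2 0/2/1 0/2/2 1/0/1 1/0/2 1/1/2 1/2/2}
[TSO] allowed = {0/0/1 0/0/2 0/1/2 0/2/1 0/2/2 1/0/1 1/0/2 1/1/2 1/2/2}
[PSO] allowed = {0/0/1 0/0/2 0/1/2 0/2/1 0/2/2 1/0/1 1/0/2 1/1/2 1/2/1 1/2/2}
target 1/2/1 ∈ {PSO}

SC:no TSO:no PSO:yes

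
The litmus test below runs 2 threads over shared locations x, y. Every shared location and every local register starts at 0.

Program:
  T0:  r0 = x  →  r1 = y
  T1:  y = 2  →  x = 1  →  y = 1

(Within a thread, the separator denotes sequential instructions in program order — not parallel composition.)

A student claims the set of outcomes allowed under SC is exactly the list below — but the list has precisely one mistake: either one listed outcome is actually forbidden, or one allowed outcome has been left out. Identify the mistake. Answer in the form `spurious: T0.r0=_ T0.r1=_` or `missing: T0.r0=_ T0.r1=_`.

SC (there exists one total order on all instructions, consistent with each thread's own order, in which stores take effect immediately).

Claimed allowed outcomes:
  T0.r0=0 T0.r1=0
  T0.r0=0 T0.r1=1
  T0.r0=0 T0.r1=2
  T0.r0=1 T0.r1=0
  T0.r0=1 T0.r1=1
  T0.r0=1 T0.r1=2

outcome vector order: (T0.r0,T0.r1)
SC (5): (0,0) (0,1) (0,2) (1,1) (1,2)
claimed∖SC = {(1,0)}

spurious: T0.r0=1 T0.r1=0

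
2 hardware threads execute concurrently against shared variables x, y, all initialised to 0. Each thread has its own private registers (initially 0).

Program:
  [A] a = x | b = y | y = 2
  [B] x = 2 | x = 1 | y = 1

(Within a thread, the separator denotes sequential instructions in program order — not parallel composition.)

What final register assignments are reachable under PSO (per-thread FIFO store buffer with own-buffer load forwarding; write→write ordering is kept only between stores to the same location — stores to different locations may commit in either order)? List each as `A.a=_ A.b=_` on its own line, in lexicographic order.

A.a=0 A.b=0
A.a=0 A.b=1
A.a=1 A.b=0
A.a=1 A.b=1
A.a=2 A.b=0
A.a=2 A.b=1

outcome vector order: (A.a,A.b)
|PSO outcomes| = 6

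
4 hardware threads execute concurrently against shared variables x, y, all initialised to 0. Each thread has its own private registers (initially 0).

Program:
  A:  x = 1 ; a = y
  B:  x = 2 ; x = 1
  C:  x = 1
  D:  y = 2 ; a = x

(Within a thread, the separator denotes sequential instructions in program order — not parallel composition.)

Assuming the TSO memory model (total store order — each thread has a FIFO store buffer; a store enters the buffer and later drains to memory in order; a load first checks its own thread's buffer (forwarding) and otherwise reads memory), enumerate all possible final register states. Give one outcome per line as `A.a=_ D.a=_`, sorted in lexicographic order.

outcome vector order: (A.a,D.a)
|TSO outcomes| = 6

A.a=0 D.a=0
A.a=0 D.a=1
A.a=0 D.a=2
A.a=2 D.a=0
A.a=2 D.a=1
A.a=2 D.a=2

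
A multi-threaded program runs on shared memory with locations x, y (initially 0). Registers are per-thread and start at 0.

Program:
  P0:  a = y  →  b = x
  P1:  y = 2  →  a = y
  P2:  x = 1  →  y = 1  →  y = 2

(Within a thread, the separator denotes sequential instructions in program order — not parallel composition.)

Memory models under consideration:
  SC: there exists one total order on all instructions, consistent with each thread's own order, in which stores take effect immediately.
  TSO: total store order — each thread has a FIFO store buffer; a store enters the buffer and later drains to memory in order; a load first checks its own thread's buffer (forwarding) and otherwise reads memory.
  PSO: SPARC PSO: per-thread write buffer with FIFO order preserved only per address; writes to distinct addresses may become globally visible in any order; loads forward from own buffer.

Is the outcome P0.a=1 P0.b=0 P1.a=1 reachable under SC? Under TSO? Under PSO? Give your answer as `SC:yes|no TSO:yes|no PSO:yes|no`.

outcome vector order: (P0.a,P0.b,P1.a)
SC: 10 outcomes — {<0 0 1> <0 0 2> <0 1 1> <0 1 2> <1 1 1> <1 1 2> <2 0 1> <2 0 2> <2 1 1> <2 1 2>}
TSO: 10 outcomes — {<0 0 1> <0 0 2> <0 1 1> <0 1 2> <1 1 1> <1 1 2> <2 0 1> <2 0 2> <2 1 1> <2 1 2>}
PSO: 12 outcomes — {<0 0 1> <0 0 2> <0 1 1> <0 1 2> <1 0 1> <1 0 2> <1 1 1> <1 1 2> <2 0 1> <2 0 2> <2 1 1> <2 1 2>}
target <1 0 1> ∈ {PSO}

SC:no TSO:no PSO:yes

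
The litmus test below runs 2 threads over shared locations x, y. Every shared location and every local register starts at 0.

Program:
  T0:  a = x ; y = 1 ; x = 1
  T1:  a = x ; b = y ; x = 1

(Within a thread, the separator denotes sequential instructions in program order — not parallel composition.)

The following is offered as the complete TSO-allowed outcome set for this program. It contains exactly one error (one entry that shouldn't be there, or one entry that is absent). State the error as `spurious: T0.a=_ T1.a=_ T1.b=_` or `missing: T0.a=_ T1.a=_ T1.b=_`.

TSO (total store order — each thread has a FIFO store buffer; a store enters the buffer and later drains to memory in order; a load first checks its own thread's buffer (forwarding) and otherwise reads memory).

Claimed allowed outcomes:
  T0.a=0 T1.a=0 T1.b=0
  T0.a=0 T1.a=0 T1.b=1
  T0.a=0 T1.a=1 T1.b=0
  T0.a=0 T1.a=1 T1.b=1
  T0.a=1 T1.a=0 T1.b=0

outcome vector order: (T0.a,T1.a,T1.b)
TSO: 4 outcomes — {(0,0,0); (0,0,1); (0,1,1); (1,0,0)}
claimed∖TSO = {(0,1,0)}

spurious: T0.a=0 T1.a=1 T1.b=0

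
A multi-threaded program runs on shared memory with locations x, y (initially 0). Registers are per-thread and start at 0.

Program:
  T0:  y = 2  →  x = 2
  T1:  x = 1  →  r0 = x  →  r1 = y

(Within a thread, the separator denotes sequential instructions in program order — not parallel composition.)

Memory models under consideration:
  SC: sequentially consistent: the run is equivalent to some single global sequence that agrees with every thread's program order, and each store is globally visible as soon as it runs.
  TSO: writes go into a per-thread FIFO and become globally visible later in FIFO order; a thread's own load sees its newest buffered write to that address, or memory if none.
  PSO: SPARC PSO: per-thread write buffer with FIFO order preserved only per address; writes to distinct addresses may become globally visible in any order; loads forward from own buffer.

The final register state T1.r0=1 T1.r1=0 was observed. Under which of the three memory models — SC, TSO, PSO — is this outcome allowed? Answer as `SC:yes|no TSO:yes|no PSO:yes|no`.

SC:yes TSO:yes PSO:yes

outcome vector order: (T1.r0,T1.r1)
[SC] allowed = {10, 12, 22}
[TSO] allowed = {10, 12, 22}
[PSO] allowed = {10, 12, 20, 22}
target 10 ∈ {SC,TSO,PSO}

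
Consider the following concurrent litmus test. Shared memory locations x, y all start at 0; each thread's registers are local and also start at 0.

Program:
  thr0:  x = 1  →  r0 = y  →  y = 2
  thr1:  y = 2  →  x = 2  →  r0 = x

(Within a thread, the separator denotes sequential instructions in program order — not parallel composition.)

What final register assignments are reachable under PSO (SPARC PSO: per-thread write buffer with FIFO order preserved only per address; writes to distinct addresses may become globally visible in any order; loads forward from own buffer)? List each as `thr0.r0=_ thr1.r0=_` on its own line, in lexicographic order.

thr0.r0=0 thr1.r0=1
thr0.r0=0 thr1.r0=2
thr0.r0=2 thr1.r0=1
thr0.r0=2 thr1.r0=2

outcome vector order: (thr0.r0,thr1.r0)
|PSO outcomes| = 4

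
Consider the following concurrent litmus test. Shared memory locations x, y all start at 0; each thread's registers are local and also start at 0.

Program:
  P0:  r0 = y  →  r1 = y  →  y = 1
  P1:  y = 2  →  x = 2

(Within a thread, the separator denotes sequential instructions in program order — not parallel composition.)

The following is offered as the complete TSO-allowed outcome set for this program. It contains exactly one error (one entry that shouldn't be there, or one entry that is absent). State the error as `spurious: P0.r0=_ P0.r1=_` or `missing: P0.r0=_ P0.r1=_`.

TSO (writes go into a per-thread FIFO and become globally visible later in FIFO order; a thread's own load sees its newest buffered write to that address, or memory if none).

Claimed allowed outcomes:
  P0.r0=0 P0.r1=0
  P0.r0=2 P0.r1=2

missing: P0.r0=0 P0.r1=2

outcome vector order: (P0.r0,P0.r1)
under TSO → <0 0>; <0 2>; <2 2>
TSO∖claimed = {<0 2>}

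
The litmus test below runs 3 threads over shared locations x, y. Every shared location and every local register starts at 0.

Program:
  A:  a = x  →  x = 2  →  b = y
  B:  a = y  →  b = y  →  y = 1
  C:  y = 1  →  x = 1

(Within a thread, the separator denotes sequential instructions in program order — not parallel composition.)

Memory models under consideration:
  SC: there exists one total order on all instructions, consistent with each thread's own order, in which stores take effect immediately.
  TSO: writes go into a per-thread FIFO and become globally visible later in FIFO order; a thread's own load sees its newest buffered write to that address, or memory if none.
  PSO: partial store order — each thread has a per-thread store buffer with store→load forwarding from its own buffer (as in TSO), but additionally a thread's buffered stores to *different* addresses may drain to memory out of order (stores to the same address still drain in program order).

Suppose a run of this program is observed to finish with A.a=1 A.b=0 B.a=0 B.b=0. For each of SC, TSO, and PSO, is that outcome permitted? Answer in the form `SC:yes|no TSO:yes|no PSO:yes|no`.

SC:no TSO:no PSO:yes

outcome vector order: (A.a,A.b,B.a,B.b)
[SC] allowed = {0/0/0/0 0/0/0/1 0/0/1/1 0/1/0/0 0/1/0/1 0/1/1/1 1/1/0/0 1/1/0/1 1/1/1/1}
[TSO] allowed = {0/0/0/0 0/0/0/1 0/0/1/1 0/1/0/0 0/1/0/1 0/1/1/1 1/1/0/0 1/1/0/1 1/1/1/1}
[PSO] allowed = {0/0/0/0 0/0/0/1 0/0/1/1 0/1/0/0 0/1/0/1 0/1/1/1 1/0/0/0 1/0/0/1 1/0/1/1 1/1/0/0 1/1/0/1 1/1/1/1}
target 1/0/0/0 ∈ {PSO}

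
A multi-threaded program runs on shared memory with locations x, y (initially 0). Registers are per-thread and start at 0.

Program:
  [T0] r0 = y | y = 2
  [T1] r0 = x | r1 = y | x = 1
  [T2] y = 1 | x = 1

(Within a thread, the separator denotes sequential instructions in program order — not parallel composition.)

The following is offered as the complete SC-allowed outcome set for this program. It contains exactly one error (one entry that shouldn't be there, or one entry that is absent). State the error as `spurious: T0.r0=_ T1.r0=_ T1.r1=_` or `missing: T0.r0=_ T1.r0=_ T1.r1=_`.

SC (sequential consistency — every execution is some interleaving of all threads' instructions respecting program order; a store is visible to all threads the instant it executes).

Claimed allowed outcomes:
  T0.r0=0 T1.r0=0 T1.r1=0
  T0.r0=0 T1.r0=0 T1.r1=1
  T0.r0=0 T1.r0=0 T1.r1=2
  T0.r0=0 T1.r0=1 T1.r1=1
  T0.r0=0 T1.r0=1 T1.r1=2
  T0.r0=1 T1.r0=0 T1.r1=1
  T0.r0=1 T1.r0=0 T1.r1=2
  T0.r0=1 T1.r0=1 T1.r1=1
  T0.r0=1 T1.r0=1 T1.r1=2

missing: T0.r0=1 T1.r0=0 T1.r1=0

outcome vector order: (T0.r0,T1.r0,T1.r1)
SC: 10 outcomes — {0/0/0, 0/0/1, 0/0/2, 0/1/1, 0/1/2, 1/0/0, 1/0/1, 1/0/2, 1/1/1, 1/1/2}
SC∖claimed = {1/0/0}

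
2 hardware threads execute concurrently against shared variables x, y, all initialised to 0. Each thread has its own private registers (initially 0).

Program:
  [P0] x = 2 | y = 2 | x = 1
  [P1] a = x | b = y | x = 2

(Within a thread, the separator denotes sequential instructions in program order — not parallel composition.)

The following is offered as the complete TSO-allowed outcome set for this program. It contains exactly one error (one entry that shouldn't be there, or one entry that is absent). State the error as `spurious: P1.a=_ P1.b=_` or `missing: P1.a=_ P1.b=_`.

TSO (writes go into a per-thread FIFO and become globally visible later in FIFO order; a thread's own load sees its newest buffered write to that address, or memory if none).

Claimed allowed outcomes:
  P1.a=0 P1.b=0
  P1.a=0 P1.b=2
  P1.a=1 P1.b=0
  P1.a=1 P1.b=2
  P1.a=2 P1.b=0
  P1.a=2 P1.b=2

outcome vector order: (P1.a,P1.b)
[TSO] allowed = {<0 0> <0 2> <1 2> <2 0> <2 2>}
claimed∖TSO = {<1 0>}

spurious: P1.a=1 P1.b=0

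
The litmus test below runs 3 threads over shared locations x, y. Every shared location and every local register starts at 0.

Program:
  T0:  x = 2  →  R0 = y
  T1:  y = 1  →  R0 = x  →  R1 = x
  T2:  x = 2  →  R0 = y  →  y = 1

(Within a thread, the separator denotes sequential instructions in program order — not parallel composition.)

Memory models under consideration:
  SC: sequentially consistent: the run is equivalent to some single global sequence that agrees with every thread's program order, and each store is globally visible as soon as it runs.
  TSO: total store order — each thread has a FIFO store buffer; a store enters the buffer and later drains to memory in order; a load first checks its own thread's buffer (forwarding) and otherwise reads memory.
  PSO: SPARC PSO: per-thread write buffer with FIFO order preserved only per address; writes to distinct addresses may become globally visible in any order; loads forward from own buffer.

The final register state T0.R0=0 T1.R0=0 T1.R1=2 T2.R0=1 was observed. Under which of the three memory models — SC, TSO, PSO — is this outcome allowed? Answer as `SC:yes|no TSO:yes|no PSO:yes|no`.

SC:no TSO:yes PSO:yes

outcome vector order: (T0.R0,T1.R0,T1.R1,T2.R0)
[SC] allowed = {(0,2,2,0); (0,2,2,1); (1,0,0,1); (1,0,2,1); (1,2,2,0); (1,2,2,1)}
[TSO] allowed = {(0,0,0,0); (0,0,0,1); (0,0,2,0); (0,0,2,1); (0,2,2,0); (0,2,2,1); (1,0,0,0); (1,0,0,1); (1,0,2,0); (1,0,2,1); (1,2,2,0); (1,2,2,1)}
[PSO] allowed = {(0,0,0,0); (0,0,0,1); (0,0,2,0); (0,0,2,1); (0,2,2,0); (0,2,2,1); (1,0,0,0); (1,0,0,1); (1,0,2,0); (1,0,2,1); (1,2,2,0); (1,2,2,1)}
target (0,0,2,1) ∈ {TSO,PSO}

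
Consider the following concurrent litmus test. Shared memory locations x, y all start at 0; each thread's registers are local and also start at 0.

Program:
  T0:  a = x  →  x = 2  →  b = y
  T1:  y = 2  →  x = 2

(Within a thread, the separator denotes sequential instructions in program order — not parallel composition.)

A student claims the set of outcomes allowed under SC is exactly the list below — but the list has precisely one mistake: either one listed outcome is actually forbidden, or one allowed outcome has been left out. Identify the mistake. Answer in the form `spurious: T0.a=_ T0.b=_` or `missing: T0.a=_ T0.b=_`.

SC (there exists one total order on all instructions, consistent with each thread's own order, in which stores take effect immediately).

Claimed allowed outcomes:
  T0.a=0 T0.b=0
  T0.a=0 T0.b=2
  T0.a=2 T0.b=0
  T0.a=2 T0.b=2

spurious: T0.a=2 T0.b=0

outcome vector order: (T0.a,T0.b)
SC (3): (0,0) (0,2) (2,2)
claimed∖SC = {(2,0)}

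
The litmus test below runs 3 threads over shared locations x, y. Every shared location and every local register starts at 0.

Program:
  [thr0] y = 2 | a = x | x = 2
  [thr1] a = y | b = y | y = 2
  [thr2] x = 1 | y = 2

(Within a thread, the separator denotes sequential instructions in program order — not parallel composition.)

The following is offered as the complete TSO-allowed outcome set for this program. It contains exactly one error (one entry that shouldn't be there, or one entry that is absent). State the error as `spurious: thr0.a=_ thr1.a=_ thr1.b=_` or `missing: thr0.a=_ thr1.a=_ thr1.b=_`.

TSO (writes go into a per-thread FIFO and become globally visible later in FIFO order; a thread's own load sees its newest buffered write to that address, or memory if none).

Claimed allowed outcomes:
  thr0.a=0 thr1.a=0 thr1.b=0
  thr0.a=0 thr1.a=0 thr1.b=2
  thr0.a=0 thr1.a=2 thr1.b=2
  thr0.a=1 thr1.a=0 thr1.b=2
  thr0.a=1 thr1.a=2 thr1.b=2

outcome vector order: (thr0.a,thr1.a,thr1.b)
[TSO] allowed = {0/0/0, 0/0/2, 0/2/2, 1/0/0, 1/0/2, 1/2/2}
TSO∖claimed = {1/0/0}

missing: thr0.a=1 thr1.a=0 thr1.b=0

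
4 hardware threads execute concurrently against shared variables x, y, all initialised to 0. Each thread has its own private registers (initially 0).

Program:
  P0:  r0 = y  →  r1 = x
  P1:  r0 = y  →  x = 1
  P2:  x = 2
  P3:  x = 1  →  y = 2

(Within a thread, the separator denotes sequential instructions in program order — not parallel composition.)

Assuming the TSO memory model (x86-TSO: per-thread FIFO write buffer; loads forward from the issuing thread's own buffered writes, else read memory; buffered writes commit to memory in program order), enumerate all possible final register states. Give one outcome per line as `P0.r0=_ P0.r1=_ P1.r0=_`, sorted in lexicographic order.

P0.r0=0 P0.r1=0 P1.r0=0
P0.r0=0 P0.r1=0 P1.r0=2
P0.r0=0 P0.r1=1 P1.r0=0
P0.r0=0 P0.r1=1 P1.r0=2
P0.r0=0 P0.r1=2 P1.r0=0
P0.r0=0 P0.r1=2 P1.r0=2
P0.r0=2 P0.r1=1 P1.r0=0
P0.r0=2 P0.r1=1 P1.r0=2
P0.r0=2 P0.r1=2 P1.r0=0
P0.r0=2 P0.r1=2 P1.r0=2

outcome vector order: (P0.r0,P0.r1,P1.r0)
|TSO outcomes| = 10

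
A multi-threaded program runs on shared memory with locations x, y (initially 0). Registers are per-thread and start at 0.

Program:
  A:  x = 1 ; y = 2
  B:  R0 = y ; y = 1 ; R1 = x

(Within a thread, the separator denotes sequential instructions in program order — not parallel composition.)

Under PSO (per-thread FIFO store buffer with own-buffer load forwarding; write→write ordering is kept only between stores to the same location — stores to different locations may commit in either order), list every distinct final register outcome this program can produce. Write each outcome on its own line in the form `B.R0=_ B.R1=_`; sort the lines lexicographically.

outcome vector order: (B.R0,B.R1)
|PSO outcomes| = 4

B.R0=0 B.R1=0
B.R0=0 B.R1=1
B.R0=2 B.R1=0
B.R0=2 B.R1=1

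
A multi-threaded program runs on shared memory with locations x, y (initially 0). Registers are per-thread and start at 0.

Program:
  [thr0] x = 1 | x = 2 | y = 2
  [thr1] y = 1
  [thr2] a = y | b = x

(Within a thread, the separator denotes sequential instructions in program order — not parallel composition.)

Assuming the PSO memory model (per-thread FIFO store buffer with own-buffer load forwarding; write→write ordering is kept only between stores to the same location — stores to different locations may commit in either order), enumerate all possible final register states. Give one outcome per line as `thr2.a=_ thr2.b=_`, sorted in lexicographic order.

outcome vector order: (thr2.a,thr2.b)
|PSO outcomes| = 9

thr2.a=0 thr2.b=0
thr2.a=0 thr2.b=1
thr2.a=0 thr2.b=2
thr2.a=1 thr2.b=0
thr2.a=1 thr2.b=1
thr2.a=1 thr2.b=2
thr2.a=2 thr2.b=0
thr2.a=2 thr2.b=1
thr2.a=2 thr2.b=2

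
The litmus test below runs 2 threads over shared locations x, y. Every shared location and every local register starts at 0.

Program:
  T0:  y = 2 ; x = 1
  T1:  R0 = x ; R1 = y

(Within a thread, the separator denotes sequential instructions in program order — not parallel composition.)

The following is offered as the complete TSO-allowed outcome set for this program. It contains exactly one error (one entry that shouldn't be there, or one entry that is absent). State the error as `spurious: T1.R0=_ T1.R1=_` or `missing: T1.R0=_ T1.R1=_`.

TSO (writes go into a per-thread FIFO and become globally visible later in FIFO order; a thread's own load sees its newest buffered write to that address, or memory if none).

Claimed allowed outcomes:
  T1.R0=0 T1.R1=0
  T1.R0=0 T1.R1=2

outcome vector order: (T1.R0,T1.R1)
TSO (3): 00, 02, 12
TSO∖claimed = {12}

missing: T1.R0=1 T1.R1=2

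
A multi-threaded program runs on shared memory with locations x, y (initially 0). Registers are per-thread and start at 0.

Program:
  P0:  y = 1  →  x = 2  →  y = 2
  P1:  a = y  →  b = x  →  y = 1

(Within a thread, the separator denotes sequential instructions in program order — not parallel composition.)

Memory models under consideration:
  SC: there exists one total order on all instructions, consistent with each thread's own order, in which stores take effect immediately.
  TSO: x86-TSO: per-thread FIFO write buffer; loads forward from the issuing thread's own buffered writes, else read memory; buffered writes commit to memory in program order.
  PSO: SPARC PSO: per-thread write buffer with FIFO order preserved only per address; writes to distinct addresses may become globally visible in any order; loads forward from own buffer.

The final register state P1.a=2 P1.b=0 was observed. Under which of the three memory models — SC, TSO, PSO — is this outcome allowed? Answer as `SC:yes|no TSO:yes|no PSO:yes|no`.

outcome vector order: (P1.a,P1.b)
SC: 5 outcomes — {<0 0> <0 2> <1 0> <1 2> <2 2>}
TSO: 5 outcomes — {<0 0> <0 2> <1 0> <1 2> <2 2>}
PSO: 6 outcomes — {<0 0> <0 2> <1 0> <1 2> <2 0> <2 2>}
target <2 0> ∈ {PSO}

SC:no TSO:no PSO:yes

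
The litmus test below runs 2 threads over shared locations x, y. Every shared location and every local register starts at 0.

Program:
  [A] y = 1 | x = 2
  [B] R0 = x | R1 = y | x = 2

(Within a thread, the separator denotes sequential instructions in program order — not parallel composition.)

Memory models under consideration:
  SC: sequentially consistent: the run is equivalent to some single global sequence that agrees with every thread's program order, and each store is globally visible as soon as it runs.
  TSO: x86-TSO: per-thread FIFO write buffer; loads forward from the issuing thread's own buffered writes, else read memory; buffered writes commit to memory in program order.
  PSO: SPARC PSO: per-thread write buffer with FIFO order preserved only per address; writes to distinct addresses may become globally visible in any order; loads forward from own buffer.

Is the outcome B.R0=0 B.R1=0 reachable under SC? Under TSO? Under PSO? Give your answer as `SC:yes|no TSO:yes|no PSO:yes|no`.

outcome vector order: (B.R0,B.R1)
SC (3): <0 0>, <0 1>, <2 1>
TSO (3): <0 0>, <0 1>, <2 1>
PSO (4): <0 0>, <0 1>, <2 0>, <2 1>
target <0 0> ∈ {SC,TSO,PSO}

SC:yes TSO:yes PSO:yes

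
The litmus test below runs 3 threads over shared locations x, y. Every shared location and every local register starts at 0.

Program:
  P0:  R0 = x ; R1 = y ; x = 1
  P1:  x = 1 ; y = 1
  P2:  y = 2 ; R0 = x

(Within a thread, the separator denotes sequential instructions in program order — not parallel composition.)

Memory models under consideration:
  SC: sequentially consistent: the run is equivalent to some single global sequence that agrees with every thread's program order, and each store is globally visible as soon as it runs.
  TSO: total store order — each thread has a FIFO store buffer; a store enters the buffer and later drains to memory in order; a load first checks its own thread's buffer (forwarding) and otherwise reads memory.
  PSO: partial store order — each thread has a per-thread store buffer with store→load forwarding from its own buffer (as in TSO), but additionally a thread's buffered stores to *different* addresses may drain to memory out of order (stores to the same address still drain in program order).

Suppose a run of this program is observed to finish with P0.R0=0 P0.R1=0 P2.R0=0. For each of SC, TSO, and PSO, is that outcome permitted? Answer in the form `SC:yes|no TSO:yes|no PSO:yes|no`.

outcome vector order: (P0.R0,P0.R1,P2.R0)
SC: 11 outcomes — {(0,0,0) (0,0,1) (0,1,0) (0,1,1) (0,2,0) (0,2,1) (1,0,1) (1,1,0) (1,1,1) (1,2,0) (1,2,1)}
TSO: 12 outcomes — {(0,0,0) (0,0,1) (0,1,0) (0,1,1) (0,2,0) (0,2,1) (1,0,0) (1,0,1) (1,1,0) (1,1,1) (1,2,0) (1,2,1)}
PSO: 12 outcomes — {(0,0,0) (0,0,1) (0,1,0) (0,1,1) (0,2,0) (0,2,1) (1,0,0) (1,0,1) (1,1,0) (1,1,1) (1,2,0) (1,2,1)}
target (0,0,0) ∈ {SC,TSO,PSO}

SC:yes TSO:yes PSO:yes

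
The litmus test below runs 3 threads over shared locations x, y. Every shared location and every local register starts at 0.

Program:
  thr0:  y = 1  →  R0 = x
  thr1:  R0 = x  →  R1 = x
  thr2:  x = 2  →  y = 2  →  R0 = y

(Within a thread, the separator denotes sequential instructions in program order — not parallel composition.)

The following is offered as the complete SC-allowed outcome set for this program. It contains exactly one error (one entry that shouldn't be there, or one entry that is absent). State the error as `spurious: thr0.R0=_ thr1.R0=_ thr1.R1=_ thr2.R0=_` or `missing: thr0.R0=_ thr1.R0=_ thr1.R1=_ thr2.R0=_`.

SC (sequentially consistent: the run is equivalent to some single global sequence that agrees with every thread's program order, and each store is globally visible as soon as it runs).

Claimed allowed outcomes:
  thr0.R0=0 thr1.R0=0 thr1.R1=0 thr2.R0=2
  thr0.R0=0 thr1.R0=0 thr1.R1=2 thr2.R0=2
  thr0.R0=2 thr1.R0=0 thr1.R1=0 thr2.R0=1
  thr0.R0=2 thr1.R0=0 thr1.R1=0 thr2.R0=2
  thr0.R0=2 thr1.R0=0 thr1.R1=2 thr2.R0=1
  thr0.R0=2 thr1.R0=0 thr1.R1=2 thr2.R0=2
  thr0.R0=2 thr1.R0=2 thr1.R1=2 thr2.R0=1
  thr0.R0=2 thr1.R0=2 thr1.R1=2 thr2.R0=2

outcome vector order: (thr0.R0,thr1.R0,thr1.R1,thr2.R0)
under SC → (0,0,0,2), (0,0,2,2), (0,2,2,2), (2,0,0,1), (2,0,0,2), (2,0,2,1), (2,0,2,2), (2,2,2,1), (2,2,2,2)
SC∖claimed = {(0,2,2,2)}

missing: thr0.R0=0 thr1.R0=2 thr1.R1=2 thr2.R0=2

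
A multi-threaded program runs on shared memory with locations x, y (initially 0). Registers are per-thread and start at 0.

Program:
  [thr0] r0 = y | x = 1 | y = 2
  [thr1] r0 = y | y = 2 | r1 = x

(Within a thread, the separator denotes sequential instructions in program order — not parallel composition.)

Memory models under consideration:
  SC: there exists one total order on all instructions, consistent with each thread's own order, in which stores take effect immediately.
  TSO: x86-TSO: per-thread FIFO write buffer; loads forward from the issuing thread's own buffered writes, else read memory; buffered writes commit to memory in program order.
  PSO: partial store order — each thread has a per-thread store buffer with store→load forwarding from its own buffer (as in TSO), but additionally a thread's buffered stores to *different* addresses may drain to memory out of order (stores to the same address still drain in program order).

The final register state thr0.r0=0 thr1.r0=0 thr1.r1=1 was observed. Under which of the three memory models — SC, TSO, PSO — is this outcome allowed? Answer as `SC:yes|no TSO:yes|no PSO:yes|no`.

outcome vector order: (thr0.r0,thr1.r0,thr1.r1)
SC (5): 000; 001; 021; 200; 201
TSO (5): 000; 001; 021; 200; 201
PSO (6): 000; 001; 020; 021; 200; 201
target 001 ∈ {SC,TSO,PSO}

SC:yes TSO:yes PSO:yes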